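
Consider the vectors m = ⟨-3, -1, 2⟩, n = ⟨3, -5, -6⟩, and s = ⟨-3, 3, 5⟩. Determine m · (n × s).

6

n × s:
i: (-5)·5 - (-6)·3 = -25 - (-18) = -7
j: (-6)·(-3) - 3·5 = 18 - 15 = 3
k: 3·3 - (-5)·(-3) = 9 - 15 = -6
n × s = (-7, 3, -6)
m · (n × s) = (-3)·(-7) + (-1)·3 + 2·(-6) = 21 - 3 - 12 = 6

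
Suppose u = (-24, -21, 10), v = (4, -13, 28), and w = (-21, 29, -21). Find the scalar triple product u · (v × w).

v × w:
i: (-13)·(-21) - 28·29 = 273 - 812 = -539
j: 28·(-21) - 4·(-21) = -588 - (-84) = -504
k: 4·29 - (-13)·(-21) = 116 - 273 = -157
v × w = (-539, -504, -157)
u · (v × w) = (-24)·(-539) + (-21)·(-504) + 10·(-157) = 12936 + 10584 - 1570 = 21950

21950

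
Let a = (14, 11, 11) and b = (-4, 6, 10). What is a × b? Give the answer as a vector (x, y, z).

(44, -184, 128)

i: 11·10 - 11·6 = 110 - 66 = 44
j: 11·(-4) - 14·10 = -44 - 140 = -184
k: 14·6 - 11·(-4) = 84 - (-44) = 128
a × b = (44, -184, 128)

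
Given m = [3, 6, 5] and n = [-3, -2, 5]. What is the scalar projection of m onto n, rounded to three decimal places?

0.649

m · n = 3·(-3) + 6·(-2) + 5·5 = -9 - 12 + 25 = 4
|n| = √(9 + 4 + 25) = √38 ≈ 6.1644
comp_n m = 4 / √38 ≈ 0.649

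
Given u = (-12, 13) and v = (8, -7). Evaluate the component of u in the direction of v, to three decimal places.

u · v = (-12)·8 + 13·(-7) = -96 - 91 = -187
|v| = √(64 + 49) = √113 ≈ 10.6301
comp_v u = -187 / √113 ≈ -17.591

-17.591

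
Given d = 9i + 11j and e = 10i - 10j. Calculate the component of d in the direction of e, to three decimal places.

d · e = 9·10 + 11·(-10) = 90 - 110 = -20
|e| = √(100 + 100) = √200 ≈ 14.1421
comp_e d = -20 / √200 ≈ -1.414

-1.414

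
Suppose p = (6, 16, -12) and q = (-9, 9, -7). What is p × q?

(-4, 150, 198)

i: 16·(-7) - (-12)·9 = -112 - (-108) = -4
j: (-12)·(-9) - 6·(-7) = 108 - (-42) = 150
k: 6·9 - 16·(-9) = 54 - (-144) = 198
p × q = (-4, 150, 198)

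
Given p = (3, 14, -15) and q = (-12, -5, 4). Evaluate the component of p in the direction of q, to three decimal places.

-12.205

p · q = 3·(-12) + 14·(-5) + (-15)·4 = -36 - 70 - 60 = -166
|q| = √(144 + 25 + 16) = √185 ≈ 13.6015
comp_q p = -166 / √185 ≈ -12.205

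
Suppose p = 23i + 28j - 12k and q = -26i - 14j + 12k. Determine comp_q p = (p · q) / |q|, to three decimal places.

-35.577

p · q = 23·(-26) + 28·(-14) + (-12)·12 = -598 - 392 - 144 = -1134
|q| = √(676 + 196 + 144) = √1016 ≈ 31.8748
comp_q p = -1134 / √1016 ≈ -35.577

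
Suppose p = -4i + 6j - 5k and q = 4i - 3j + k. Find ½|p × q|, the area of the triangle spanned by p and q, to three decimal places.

10.966

i: 6·1 - (-5)·(-3) = 6 - 15 = -9
j: (-5)·4 - (-4)·1 = -20 - (-4) = -16
k: (-4)·(-3) - 6·4 = 12 - 24 = -12
p × q = (-9, -16, -12)
|p × q| = √((-9)² + (-16)² + (-12)²) = √481 ≈ 21.9317
area = ½ · 21.9317 ≈ 10.966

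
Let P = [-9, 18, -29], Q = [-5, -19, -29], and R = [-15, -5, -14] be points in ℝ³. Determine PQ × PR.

PQ = (4, -37, 0)
PR = (-6, -23, 15)
i: (-37)·15 - 0·(-23) = -555 - 0 = -555
j: 0·(-6) - 4·15 = 0 - 60 = -60
k: 4·(-23) - (-37)·(-6) = -92 - 222 = -314
PQ × PR = (-555, -60, -314)

(-555, -60, -314)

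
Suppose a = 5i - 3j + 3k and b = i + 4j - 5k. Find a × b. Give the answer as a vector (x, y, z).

i: (-3)·(-5) - 3·4 = 15 - 12 = 3
j: 3·1 - 5·(-5) = 3 - (-25) = 28
k: 5·4 - (-3)·1 = 20 - (-3) = 23
a × b = (3, 28, 23)

(3, 28, 23)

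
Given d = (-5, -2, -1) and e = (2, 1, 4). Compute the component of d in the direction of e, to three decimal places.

-3.491

d · e = (-5)·2 + (-2)·1 + (-1)·4 = -10 - 2 - 4 = -16
|e| = √(4 + 1 + 16) = √21 ≈ 4.5826
comp_e d = -16 / √21 ≈ -3.491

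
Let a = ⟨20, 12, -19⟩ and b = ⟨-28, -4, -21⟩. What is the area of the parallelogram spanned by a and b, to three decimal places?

1038.953

i: 12·(-21) - (-19)·(-4) = -252 - 76 = -328
j: (-19)·(-28) - 20·(-21) = 532 - (-420) = 952
k: 20·(-4) - 12·(-28) = -80 - (-336) = 256
a × b = (-328, 952, 256)
|a × b| = √((-328)² + 952² + 256²) = √1079424 ≈ 1038.9533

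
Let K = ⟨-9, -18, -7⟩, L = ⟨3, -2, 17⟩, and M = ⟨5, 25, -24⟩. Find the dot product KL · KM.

KL = L − K = (12, 16, 24)
KM = M − K = (14, 43, -17)
KL · KM = 12·14 + 16·43 + 24·(-17) = 168 + 688 - 408 = 448

448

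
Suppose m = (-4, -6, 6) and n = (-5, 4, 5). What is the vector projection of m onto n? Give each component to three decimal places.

m · n = (-4)·(-5) + (-6)·4 + 6·5 = 20 - 24 + 30 = 26
|n|² = 25 + 16 + 25 = 66
proj_n m = (26/66) · (-5, 4, 5) ≈ (-1.970, 1.576, 1.970)

(-1.970, 1.576, 1.970)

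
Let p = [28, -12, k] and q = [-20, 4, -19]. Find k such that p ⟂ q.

-32

p · q = 28·(-20) + (-12)·4 + k·(-19) = -608 - 19k
Set equal to 0: -19k = 608, so k = -32.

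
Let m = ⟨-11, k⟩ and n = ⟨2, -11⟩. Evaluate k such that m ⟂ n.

-2

m · n = (-11)·2 + k·(-11) = -22 - 11k
Set equal to 0: -11k = 22, so k = -2.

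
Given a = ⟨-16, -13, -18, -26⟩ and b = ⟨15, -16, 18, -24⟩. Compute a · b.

a · b = (-16)·15 + (-13)·(-16) + (-18)·18 + (-26)·(-24) = -240 + 208 - 324 + 624 = 268

268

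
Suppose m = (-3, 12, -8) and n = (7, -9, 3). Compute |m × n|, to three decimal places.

82.183

i: 12·3 - (-8)·(-9) = 36 - 72 = -36
j: (-8)·7 - (-3)·3 = -56 - (-9) = -47
k: (-3)·(-9) - 12·7 = 27 - 84 = -57
m × n = (-36, -47, -57)
|m × n| = √((-36)² + (-47)² + (-57)²) = √6754 ≈ 82.1827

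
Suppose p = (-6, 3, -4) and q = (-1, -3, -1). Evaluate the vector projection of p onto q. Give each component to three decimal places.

(-0.091, -0.273, -0.091)

p · q = (-6)·(-1) + 3·(-3) + (-4)·(-1) = 6 - 9 + 4 = 1
|q|² = 1 + 9 + 1 = 11
proj_q p = (1/11) · (-1, -3, -1) ≈ (-0.091, -0.273, -0.091)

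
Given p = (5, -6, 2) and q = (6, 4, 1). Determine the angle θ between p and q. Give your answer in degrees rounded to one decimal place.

82.2

p · q = 5·6 + (-6)·4 + 2·1 = 30 - 24 + 2 = 8
|p|² = 25 + 36 + 4 = 65,  |p| = √65 ≈ 8.062258
|q|² = 36 + 16 + 1 = 53,  |q| = √53 ≈ 7.280110
cos θ = 8 / (8.062258 · 7.280110) ≈ 0.13630
θ = arccos(0.13630) ≈ 82.2°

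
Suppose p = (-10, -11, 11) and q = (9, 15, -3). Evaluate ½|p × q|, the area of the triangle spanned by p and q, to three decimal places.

i: (-11)·(-3) - 11·15 = 33 - 165 = -132
j: 11·9 - (-10)·(-3) = 99 - 30 = 69
k: (-10)·15 - (-11)·9 = -150 - (-99) = -51
p × q = (-132, 69, -51)
|p × q| = √((-132)² + 69² + (-51)²) = √24786 ≈ 157.4357
area = ½ · 157.4357 ≈ 78.718

78.718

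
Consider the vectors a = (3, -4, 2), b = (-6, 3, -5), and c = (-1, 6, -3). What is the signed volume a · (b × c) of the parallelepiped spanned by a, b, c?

b × c:
i: 3·(-3) - (-5)·6 = -9 - (-30) = 21
j: (-5)·(-1) - (-6)·(-3) = 5 - 18 = -13
k: (-6)·6 - 3·(-1) = -36 - (-3) = -33
b × c = (21, -13, -33)
a · (b × c) = 3·21 + (-4)·(-13) + 2·(-33) = 63 + 52 - 66 = 49

49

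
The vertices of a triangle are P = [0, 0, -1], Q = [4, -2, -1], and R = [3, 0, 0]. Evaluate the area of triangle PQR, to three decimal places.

3.742

PQ = (4, -2, 0),  PR = (3, 0, 1)
i: (-2)·1 - 0·0 = -2 - 0 = -2
j: 0·3 - 4·1 = 0 - 4 = -4
k: 4·0 - (-2)·3 = 0 - (-6) = 6
PQ × PR = (-2, -4, 6)
|PQ × PR| = √56 ≈ 7.4833
area = ½ · 7.4833 ≈ 3.742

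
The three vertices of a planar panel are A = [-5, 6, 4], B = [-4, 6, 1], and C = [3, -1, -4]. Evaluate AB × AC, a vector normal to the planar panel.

AB = (1, 0, -3)
AC = (8, -7, -8)
i: 0·(-8) - (-3)·(-7) = 0 - 21 = -21
j: (-3)·8 - 1·(-8) = -24 - (-8) = -16
k: 1·(-7) - 0·8 = -7 - 0 = -7
AB × AC = (-21, -16, -7)

(-21, -16, -7)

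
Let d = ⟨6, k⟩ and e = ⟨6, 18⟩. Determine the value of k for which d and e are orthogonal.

-2

d · e = 6·6 + k·18 = 36 + 18k
Set equal to 0: 18k = -36, so k = -2.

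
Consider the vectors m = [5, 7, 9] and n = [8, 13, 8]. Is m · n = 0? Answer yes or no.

no

m · n = 5·8 + 7·13 + 9·8 = 40 + 91 + 72 = 203
Nonzero, so the vectors are not orthogonal.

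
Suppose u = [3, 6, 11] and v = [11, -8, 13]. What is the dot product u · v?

u · v = 3·11 + 6·(-8) + 11·13 = 33 - 48 + 143 = 128

128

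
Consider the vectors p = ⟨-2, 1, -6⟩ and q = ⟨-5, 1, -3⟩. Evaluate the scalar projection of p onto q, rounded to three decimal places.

p · q = (-2)·(-5) + 1·1 + (-6)·(-3) = 10 + 1 + 18 = 29
|q| = √(25 + 1 + 9) = √35 ≈ 5.9161
comp_q p = 29 / √35 ≈ 4.902

4.902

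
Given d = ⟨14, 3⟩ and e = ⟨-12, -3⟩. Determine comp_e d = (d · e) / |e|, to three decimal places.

d · e = 14·(-12) + 3·(-3) = -168 - 9 = -177
|e| = √(144 + 9) = √153 ≈ 12.3693
comp_e d = -177 / √153 ≈ -14.310

-14.310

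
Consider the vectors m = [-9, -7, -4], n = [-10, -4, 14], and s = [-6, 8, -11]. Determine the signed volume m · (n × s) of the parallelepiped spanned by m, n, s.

2386

n × s:
i: (-4)·(-11) - 14·8 = 44 - 112 = -68
j: 14·(-6) - (-10)·(-11) = -84 - 110 = -194
k: (-10)·8 - (-4)·(-6) = -80 - 24 = -104
n × s = (-68, -194, -104)
m · (n × s) = (-9)·(-68) + (-7)·(-194) + (-4)·(-104) = 612 + 1358 + 416 = 2386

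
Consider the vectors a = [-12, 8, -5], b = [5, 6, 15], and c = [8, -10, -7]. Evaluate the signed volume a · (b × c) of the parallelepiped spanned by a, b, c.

434

b × c:
i: 6·(-7) - 15·(-10) = -42 - (-150) = 108
j: 15·8 - 5·(-7) = 120 - (-35) = 155
k: 5·(-10) - 6·8 = -50 - 48 = -98
b × c = (108, 155, -98)
a · (b × c) = (-12)·108 + 8·155 + (-5)·(-98) = -1296 + 1240 + 490 = 434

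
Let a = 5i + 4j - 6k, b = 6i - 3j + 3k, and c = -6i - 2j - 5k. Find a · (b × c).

333

b × c:
i: (-3)·(-5) - 3·(-2) = 15 - (-6) = 21
j: 3·(-6) - 6·(-5) = -18 - (-30) = 12
k: 6·(-2) - (-3)·(-6) = -12 - 18 = -30
b × c = (21, 12, -30)
a · (b × c) = 5·21 + 4·12 + (-6)·(-30) = 105 + 48 + 180 = 333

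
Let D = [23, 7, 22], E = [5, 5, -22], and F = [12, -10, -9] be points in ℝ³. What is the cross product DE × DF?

(-686, -74, 284)

DE = (-18, -2, -44)
DF = (-11, -17, -31)
i: (-2)·(-31) - (-44)·(-17) = 62 - 748 = -686
j: (-44)·(-11) - (-18)·(-31) = 484 - 558 = -74
k: (-18)·(-17) - (-2)·(-11) = 306 - 22 = 284
DE × DF = (-686, -74, 284)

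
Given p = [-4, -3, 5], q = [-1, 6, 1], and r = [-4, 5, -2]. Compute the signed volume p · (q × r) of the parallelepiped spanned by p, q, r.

181

q × r:
i: 6·(-2) - 1·5 = -12 - 5 = -17
j: 1·(-4) - (-1)·(-2) = -4 - 2 = -6
k: (-1)·5 - 6·(-4) = -5 - (-24) = 19
q × r = (-17, -6, 19)
p · (q × r) = (-4)·(-17) + (-3)·(-6) + 5·19 = 68 + 18 + 95 = 181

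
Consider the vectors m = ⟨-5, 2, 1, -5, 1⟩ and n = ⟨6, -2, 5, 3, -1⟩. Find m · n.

-45

m · n = (-5)·6 + 2·(-2) + 1·5 + (-5)·3 + 1·(-1) = -30 - 4 + 5 - 15 - 1 = -45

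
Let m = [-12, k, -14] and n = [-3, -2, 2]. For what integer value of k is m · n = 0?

m · n = (-12)·(-3) + k·(-2) + (-14)·2 = 8 - 2k
Set equal to 0: -2k = -8, so k = 4.

4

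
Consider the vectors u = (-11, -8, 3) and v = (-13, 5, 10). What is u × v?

i: (-8)·10 - 3·5 = -80 - 15 = -95
j: 3·(-13) - (-11)·10 = -39 - (-110) = 71
k: (-11)·5 - (-8)·(-13) = -55 - 104 = -159
u × v = (-95, 71, -159)

(-95, 71, -159)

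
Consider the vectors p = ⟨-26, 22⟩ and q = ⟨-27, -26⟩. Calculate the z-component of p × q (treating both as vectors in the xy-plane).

1270

(-26)·(-26) - 22·(-27) = 676 - (-594) = 1270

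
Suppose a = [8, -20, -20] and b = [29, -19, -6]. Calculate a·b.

a · b = 8·29 + (-20)·(-19) + (-20)·(-6) = 232 + 380 + 120 = 732

732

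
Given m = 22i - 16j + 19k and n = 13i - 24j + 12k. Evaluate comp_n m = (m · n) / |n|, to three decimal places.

m · n = 22·13 + (-16)·(-24) + 19·12 = 286 + 384 + 228 = 898
|n| = √(169 + 576 + 144) = √889 ≈ 29.8161
comp_n m = 898 / √889 ≈ 30.118

30.118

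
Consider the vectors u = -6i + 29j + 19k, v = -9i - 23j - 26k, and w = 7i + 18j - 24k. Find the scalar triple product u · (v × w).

-17681

v × w:
i: (-23)·(-24) - (-26)·18 = 552 - (-468) = 1020
j: (-26)·7 - (-9)·(-24) = -182 - 216 = -398
k: (-9)·18 - (-23)·7 = -162 - (-161) = -1
v × w = (1020, -398, -1)
u · (v × w) = (-6)·1020 + 29·(-398) + 19·(-1) = -6120 - 11542 - 19 = -17681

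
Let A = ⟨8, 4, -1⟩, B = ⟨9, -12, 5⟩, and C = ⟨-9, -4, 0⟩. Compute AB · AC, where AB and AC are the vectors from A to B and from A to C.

117

AB = B − A = (1, -16, 6)
AC = C − A = (-17, -8, 1)
AB · AC = 1·(-17) + (-16)·(-8) + 6·1 = -17 + 128 + 6 = 117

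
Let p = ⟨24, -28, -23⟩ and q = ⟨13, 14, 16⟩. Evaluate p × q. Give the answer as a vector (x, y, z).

(-126, -683, 700)

i: (-28)·16 - (-23)·14 = -448 - (-322) = -126
j: (-23)·13 - 24·16 = -299 - 384 = -683
k: 24·14 - (-28)·13 = 336 - (-364) = 700
p × q = (-126, -683, 700)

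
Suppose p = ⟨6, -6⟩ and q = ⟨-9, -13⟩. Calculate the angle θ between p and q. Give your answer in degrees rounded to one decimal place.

p · q = 6·(-9) + (-6)·(-13) = -54 + 78 = 24
|p|² = 36 + 36 = 72,  |p| = √72 ≈ 8.485281
|q|² = 81 + 169 = 250,  |q| = √250 ≈ 15.811388
cos θ = 24 / (8.485281 · 15.811388) ≈ 0.17889
θ = arccos(0.17889) ≈ 79.7°

79.7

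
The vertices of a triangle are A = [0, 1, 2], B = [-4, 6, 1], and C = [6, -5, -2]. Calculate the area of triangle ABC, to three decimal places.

17.292

AB = (-4, 5, -1),  AC = (6, -6, -4)
i: 5·(-4) - (-1)·(-6) = -20 - 6 = -26
j: (-1)·6 - (-4)·(-4) = -6 - 16 = -22
k: (-4)·(-6) - 5·6 = 24 - 30 = -6
AB × AC = (-26, -22, -6)
|AB × AC| = √1196 ≈ 34.5832
area = ½ · 34.5832 ≈ 17.292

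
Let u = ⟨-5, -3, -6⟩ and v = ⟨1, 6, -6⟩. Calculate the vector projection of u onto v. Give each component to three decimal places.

u · v = (-5)·1 + (-3)·6 + (-6)·(-6) = -5 - 18 + 36 = 13
|v|² = 1 + 36 + 36 = 73
proj_v u = (13/73) · (1, 6, -6) ≈ (0.178, 1.068, -1.068)

(0.178, 1.068, -1.068)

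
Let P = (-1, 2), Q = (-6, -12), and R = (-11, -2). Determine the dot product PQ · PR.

106

PQ = Q − P = (-5, -14)
PR = R − P = (-10, -4)
PQ · PR = (-5)·(-10) + (-14)·(-4) = 50 + 56 = 106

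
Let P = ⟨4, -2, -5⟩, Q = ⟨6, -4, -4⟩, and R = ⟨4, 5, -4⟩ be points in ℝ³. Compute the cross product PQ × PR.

(-9, -2, 14)

PQ = (2, -2, 1)
PR = (0, 7, 1)
i: (-2)·1 - 1·7 = -2 - 7 = -9
j: 1·0 - 2·1 = 0 - 2 = -2
k: 2·7 - (-2)·0 = 14 - 0 = 14
PQ × PR = (-9, -2, 14)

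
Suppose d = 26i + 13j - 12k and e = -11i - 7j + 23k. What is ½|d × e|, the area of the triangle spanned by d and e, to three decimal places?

i: 13·23 - (-12)·(-7) = 299 - 84 = 215
j: (-12)·(-11) - 26·23 = 132 - 598 = -466
k: 26·(-7) - 13·(-11) = -182 - (-143) = -39
d × e = (215, -466, -39)
|d × e| = √(215² + (-466)² + (-39)²) = √264902 ≈ 514.6863
area = ½ · 514.6863 ≈ 257.343

257.343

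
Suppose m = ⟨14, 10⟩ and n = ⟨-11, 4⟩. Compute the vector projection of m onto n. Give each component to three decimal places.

(9.153, -3.328)

m · n = 14·(-11) + 10·4 = -154 + 40 = -114
|n|² = 121 + 16 = 137
proj_n m = (-114/137) · (-11, 4) ≈ (9.153, -3.328)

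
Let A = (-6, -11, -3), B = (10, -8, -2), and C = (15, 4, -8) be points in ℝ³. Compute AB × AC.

(-30, 101, 177)

AB = (16, 3, 1)
AC = (21, 15, -5)
i: 3·(-5) - 1·15 = -15 - 15 = -30
j: 1·21 - 16·(-5) = 21 - (-80) = 101
k: 16·15 - 3·21 = 240 - 63 = 177
AB × AC = (-30, 101, 177)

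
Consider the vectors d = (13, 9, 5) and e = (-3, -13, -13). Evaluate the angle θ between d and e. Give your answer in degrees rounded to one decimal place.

d · e = 13·(-3) + 9·(-13) + 5·(-13) = -39 - 117 - 65 = -221
|d|² = 169 + 81 + 25 = 275,  |d| = √275 ≈ 16.583124
|e|² = 9 + 169 + 169 = 347,  |e| = √347 ≈ 18.627936
cos θ = -221 / (16.583124 · 18.627936) ≈ -0.71542
θ = arccos(-0.71542) ≈ 135.7°

135.7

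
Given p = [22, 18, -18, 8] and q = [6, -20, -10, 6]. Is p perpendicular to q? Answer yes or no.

p · q = 22·6 + 18·(-20) + (-18)·(-10) + 8·6 = 132 - 360 + 180 + 48 = 0
Zero, so the vectors are orthogonal.

yes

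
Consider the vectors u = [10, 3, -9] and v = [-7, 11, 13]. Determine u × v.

i: 3·13 - (-9)·11 = 39 - (-99) = 138
j: (-9)·(-7) - 10·13 = 63 - 130 = -67
k: 10·11 - 3·(-7) = 110 - (-21) = 131
u × v = (138, -67, 131)

(138, -67, 131)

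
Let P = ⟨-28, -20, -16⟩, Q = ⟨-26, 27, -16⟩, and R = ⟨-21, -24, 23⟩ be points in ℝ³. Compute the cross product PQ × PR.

(1833, -78, -337)

PQ = (2, 47, 0)
PR = (7, -4, 39)
i: 47·39 - 0·(-4) = 1833 - 0 = 1833
j: 0·7 - 2·39 = 0 - 78 = -78
k: 2·(-4) - 47·7 = -8 - 329 = -337
PQ × PR = (1833, -78, -337)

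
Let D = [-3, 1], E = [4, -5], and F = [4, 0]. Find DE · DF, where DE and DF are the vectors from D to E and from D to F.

55

DE = E − D = (7, -6)
DF = F − D = (7, -1)
DE · DF = 7·7 + (-6)·(-1) = 49 + 6 = 55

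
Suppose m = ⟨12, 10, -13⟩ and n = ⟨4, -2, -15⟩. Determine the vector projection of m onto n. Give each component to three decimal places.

(3.641, -1.820, -13.653)

m · n = 12·4 + 10·(-2) + (-13)·(-15) = 48 - 20 + 195 = 223
|n|² = 16 + 4 + 225 = 245
proj_n m = (223/245) · (4, -2, -15) ≈ (3.641, -1.820, -13.653)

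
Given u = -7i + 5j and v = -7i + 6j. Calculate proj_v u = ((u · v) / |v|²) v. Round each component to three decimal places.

u · v = (-7)·(-7) + 5·6 = 49 + 30 = 79
|v|² = 49 + 36 = 85
proj_v u = (79/85) · (-7, 6) ≈ (-6.506, 5.576)

(-6.506, 5.576)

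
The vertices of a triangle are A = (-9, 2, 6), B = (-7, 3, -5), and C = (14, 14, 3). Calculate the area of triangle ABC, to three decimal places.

139.330

AB = (2, 1, -11),  AC = (23, 12, -3)
i: 1·(-3) - (-11)·12 = -3 - (-132) = 129
j: (-11)·23 - 2·(-3) = -253 - (-6) = -247
k: 2·12 - 1·23 = 24 - 23 = 1
AB × AC = (129, -247, 1)
|AB × AC| = √77651 ≈ 278.6593
area = ½ · 278.6593 ≈ 139.330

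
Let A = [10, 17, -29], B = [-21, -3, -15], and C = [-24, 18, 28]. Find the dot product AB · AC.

1832

AB = B − A = (-31, -20, 14)
AC = C − A = (-34, 1, 57)
AB · AC = (-31)·(-34) + (-20)·1 + 14·57 = 1054 - 20 + 798 = 1832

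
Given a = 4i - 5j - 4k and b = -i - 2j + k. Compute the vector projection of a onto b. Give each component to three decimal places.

a · b = 4·(-1) + (-5)·(-2) + (-4)·1 = -4 + 10 - 4 = 2
|b|² = 1 + 4 + 1 = 6
proj_b a = (2/6) · (-1, -2, 1) ≈ (-0.333, -0.667, 0.333)

(-0.333, -0.667, 0.333)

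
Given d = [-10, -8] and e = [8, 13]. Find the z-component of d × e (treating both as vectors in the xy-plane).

(-10)·13 - (-8)·8 = -130 - (-64) = -66

-66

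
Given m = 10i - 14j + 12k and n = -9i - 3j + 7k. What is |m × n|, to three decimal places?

i: (-14)·7 - 12·(-3) = -98 - (-36) = -62
j: 12·(-9) - 10·7 = -108 - 70 = -178
k: 10·(-3) - (-14)·(-9) = -30 - 126 = -156
m × n = (-62, -178, -156)
|m × n| = √((-62)² + (-178)² + (-156)²) = √59864 ≈ 244.6712

244.671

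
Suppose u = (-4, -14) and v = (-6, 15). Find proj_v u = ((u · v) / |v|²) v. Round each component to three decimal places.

u · v = (-4)·(-6) + (-14)·15 = 24 - 210 = -186
|v|² = 36 + 225 = 261
proj_v u = (-186/261) · (-6, 15) ≈ (4.276, -10.690)

(4.276, -10.690)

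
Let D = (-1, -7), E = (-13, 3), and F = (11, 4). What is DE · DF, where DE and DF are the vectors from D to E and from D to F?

DE = E − D = (-12, 10)
DF = F − D = (12, 11)
DE · DF = (-12)·12 + 10·11 = -144 + 110 = -34

-34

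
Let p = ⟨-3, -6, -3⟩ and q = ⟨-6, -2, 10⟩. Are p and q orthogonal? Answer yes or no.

yes

p · q = (-3)·(-6) + (-6)·(-2) + (-3)·10 = 18 + 12 - 30 = 0
Zero, so the vectors are orthogonal.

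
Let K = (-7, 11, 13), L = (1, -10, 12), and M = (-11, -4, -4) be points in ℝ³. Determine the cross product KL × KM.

KL = (8, -21, -1)
KM = (-4, -15, -17)
i: (-21)·(-17) - (-1)·(-15) = 357 - 15 = 342
j: (-1)·(-4) - 8·(-17) = 4 - (-136) = 140
k: 8·(-15) - (-21)·(-4) = -120 - 84 = -204
KL × KM = (342, 140, -204)

(342, 140, -204)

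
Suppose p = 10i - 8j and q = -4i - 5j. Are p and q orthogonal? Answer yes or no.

p · q = 10·(-4) + (-8)·(-5) = -40 + 40 = 0
Zero, so the vectors are orthogonal.

yes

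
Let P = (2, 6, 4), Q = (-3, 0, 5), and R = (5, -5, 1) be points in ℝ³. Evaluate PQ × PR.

PQ = (-5, -6, 1)
PR = (3, -11, -3)
i: (-6)·(-3) - 1·(-11) = 18 - (-11) = 29
j: 1·3 - (-5)·(-3) = 3 - 15 = -12
k: (-5)·(-11) - (-6)·3 = 55 - (-18) = 73
PQ × PR = (29, -12, 73)

(29, -12, 73)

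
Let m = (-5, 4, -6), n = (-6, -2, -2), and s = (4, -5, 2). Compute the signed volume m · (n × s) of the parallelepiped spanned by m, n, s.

n × s:
i: (-2)·2 - (-2)·(-5) = -4 - 10 = -14
j: (-2)·4 - (-6)·2 = -8 - (-12) = 4
k: (-6)·(-5) - (-2)·4 = 30 - (-8) = 38
n × s = (-14, 4, 38)
m · (n × s) = (-5)·(-14) + 4·4 + (-6)·38 = 70 + 16 - 228 = -142

-142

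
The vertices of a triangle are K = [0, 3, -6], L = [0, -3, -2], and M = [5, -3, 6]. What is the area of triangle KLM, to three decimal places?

30.017

KL = (0, -6, 4),  KM = (5, -6, 12)
i: (-6)·12 - 4·(-6) = -72 - (-24) = -48
j: 4·5 - 0·12 = 20 - 0 = 20
k: 0·(-6) - (-6)·5 = 0 - (-30) = 30
KL × KM = (-48, 20, 30)
|KL × KM| = √3604 ≈ 60.0333
area = ½ · 60.0333 ≈ 30.017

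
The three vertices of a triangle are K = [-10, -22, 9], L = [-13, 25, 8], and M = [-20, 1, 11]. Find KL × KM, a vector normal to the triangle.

KL = (-3, 47, -1)
KM = (-10, 23, 2)
i: 47·2 - (-1)·23 = 94 - (-23) = 117
j: (-1)·(-10) - (-3)·2 = 10 - (-6) = 16
k: (-3)·23 - 47·(-10) = -69 - (-470) = 401
KL × KM = (117, 16, 401)

(117, 16, 401)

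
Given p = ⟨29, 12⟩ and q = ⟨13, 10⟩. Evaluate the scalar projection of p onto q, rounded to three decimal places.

30.303

p · q = 29·13 + 12·10 = 377 + 120 = 497
|q| = √(169 + 100) = √269 ≈ 16.4012
comp_q p = 497 / √269 ≈ 30.303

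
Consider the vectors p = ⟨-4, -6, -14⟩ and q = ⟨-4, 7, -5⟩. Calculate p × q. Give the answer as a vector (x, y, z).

i: (-6)·(-5) - (-14)·7 = 30 - (-98) = 128
j: (-14)·(-4) - (-4)·(-5) = 56 - 20 = 36
k: (-4)·7 - (-6)·(-4) = -28 - 24 = -52
p × q = (128, 36, -52)

(128, 36, -52)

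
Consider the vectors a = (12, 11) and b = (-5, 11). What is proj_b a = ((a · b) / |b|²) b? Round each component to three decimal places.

a · b = 12·(-5) + 11·11 = -60 + 121 = 61
|b|² = 25 + 121 = 146
proj_b a = (61/146) · (-5, 11) ≈ (-2.089, 4.596)

(-2.089, 4.596)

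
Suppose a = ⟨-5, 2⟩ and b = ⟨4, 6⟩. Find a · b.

a · b = (-5)·4 + 2·6 = -20 + 12 = -8

-8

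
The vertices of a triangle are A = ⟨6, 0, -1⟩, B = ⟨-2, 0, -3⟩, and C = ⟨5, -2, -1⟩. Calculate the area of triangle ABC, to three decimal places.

AB = (-8, 0, -2),  AC = (-1, -2, 0)
i: 0·0 - (-2)·(-2) = 0 - 4 = -4
j: (-2)·(-1) - (-8)·0 = 2 - 0 = 2
k: (-8)·(-2) - 0·(-1) = 16 - 0 = 16
AB × AC = (-4, 2, 16)
|AB × AC| = √276 ≈ 16.6132
area = ½ · 16.6132 ≈ 8.307

8.307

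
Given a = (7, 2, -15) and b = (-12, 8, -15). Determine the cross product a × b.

(90, 285, 80)

i: 2·(-15) - (-15)·8 = -30 - (-120) = 90
j: (-15)·(-12) - 7·(-15) = 180 - (-105) = 285
k: 7·8 - 2·(-12) = 56 - (-24) = 80
a × b = (90, 285, 80)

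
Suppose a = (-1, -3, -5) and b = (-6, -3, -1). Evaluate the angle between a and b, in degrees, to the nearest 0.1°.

60.1

a · b = (-1)·(-6) + (-3)·(-3) + (-5)·(-1) = 6 + 9 + 5 = 20
|a|² = 1 + 9 + 25 = 35,  |a| = √35 ≈ 5.916080
|b|² = 36 + 9 + 1 = 46,  |b| = √46 ≈ 6.782330
cos θ = 20 / (5.916080 · 6.782330) ≈ 0.49844
θ = arccos(0.49844) ≈ 60.1°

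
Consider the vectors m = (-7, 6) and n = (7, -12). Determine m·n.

m · n = (-7)·7 + 6·(-12) = -49 - 72 = -121

-121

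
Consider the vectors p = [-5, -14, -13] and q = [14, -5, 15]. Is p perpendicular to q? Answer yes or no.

no

p · q = (-5)·14 + (-14)·(-5) + (-13)·15 = -70 + 70 - 195 = -195
Nonzero, so the vectors are not orthogonal.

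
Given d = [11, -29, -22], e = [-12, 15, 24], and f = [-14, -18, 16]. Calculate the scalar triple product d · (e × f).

2196

e × f:
i: 15·16 - 24·(-18) = 240 - (-432) = 672
j: 24·(-14) - (-12)·16 = -336 - (-192) = -144
k: (-12)·(-18) - 15·(-14) = 216 - (-210) = 426
e × f = (672, -144, 426)
d · (e × f) = 11·672 + (-29)·(-144) + (-22)·426 = 7392 + 4176 - 9372 = 2196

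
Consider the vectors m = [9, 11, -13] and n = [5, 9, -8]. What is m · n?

m · n = 9·5 + 11·9 + (-13)·(-8) = 45 + 99 + 104 = 248

248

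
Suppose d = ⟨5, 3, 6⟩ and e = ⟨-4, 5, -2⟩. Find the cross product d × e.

(-36, -14, 37)

i: 3·(-2) - 6·5 = -6 - 30 = -36
j: 6·(-4) - 5·(-2) = -24 - (-10) = -14
k: 5·5 - 3·(-4) = 25 - (-12) = 37
d × e = (-36, -14, 37)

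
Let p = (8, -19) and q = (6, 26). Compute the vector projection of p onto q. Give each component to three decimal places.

(-3.758, -16.287)

p · q = 8·6 + (-19)·26 = 48 - 494 = -446
|q|² = 36 + 676 = 712
proj_q p = (-446/712) · (6, 26) ≈ (-3.758, -16.287)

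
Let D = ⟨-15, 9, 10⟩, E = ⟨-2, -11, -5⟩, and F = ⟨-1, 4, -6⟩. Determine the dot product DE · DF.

522

DE = E − D = (13, -20, -15)
DF = F − D = (14, -5, -16)
DE · DF = 13·14 + (-20)·(-5) + (-15)·(-16) = 182 + 100 + 240 = 522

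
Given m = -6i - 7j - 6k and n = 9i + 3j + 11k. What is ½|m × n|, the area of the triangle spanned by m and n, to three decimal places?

i: (-7)·11 - (-6)·3 = -77 - (-18) = -59
j: (-6)·9 - (-6)·11 = -54 - (-66) = 12
k: (-6)·3 - (-7)·9 = -18 - (-63) = 45
m × n = (-59, 12, 45)
|m × n| = √((-59)² + 12² + 45²) = √5650 ≈ 75.1665
area = ½ · 75.1665 ≈ 37.583

37.583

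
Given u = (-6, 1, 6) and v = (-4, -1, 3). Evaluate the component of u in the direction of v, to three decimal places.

8.041

u · v = (-6)·(-4) + 1·(-1) + 6·3 = 24 - 1 + 18 = 41
|v| = √(16 + 1 + 9) = √26 ≈ 5.0990
comp_v u = 41 / √26 ≈ 8.041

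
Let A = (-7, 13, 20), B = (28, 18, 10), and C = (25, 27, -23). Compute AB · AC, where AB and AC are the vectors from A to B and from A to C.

AB = B − A = (35, 5, -10)
AC = C − A = (32, 14, -43)
AB · AC = 35·32 + 5·14 + (-10)·(-43) = 1120 + 70 + 430 = 1620

1620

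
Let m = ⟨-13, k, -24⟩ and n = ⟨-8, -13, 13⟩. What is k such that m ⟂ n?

-16

m · n = (-13)·(-8) + k·(-13) + (-24)·13 = -208 - 13k
Set equal to 0: -13k = 208, so k = -16.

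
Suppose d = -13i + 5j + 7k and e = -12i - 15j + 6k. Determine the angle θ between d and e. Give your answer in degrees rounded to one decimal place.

d · e = (-13)·(-12) + 5·(-15) + 7·6 = 156 - 75 + 42 = 123
|d|² = 169 + 25 + 49 = 243,  |d| = √243 ≈ 15.588457
|e|² = 144 + 225 + 36 = 405,  |e| = √405 ≈ 20.124612
cos θ = 123 / (15.588457 · 20.124612) ≈ 0.39208
θ = arccos(0.39208) ≈ 66.9°

66.9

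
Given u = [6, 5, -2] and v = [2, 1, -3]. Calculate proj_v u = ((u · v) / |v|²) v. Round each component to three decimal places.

u · v = 6·2 + 5·1 + (-2)·(-3) = 12 + 5 + 6 = 23
|v|² = 4 + 1 + 9 = 14
proj_v u = (23/14) · (2, 1, -3) ≈ (3.286, 1.643, -4.929)

(3.286, 1.643, -4.929)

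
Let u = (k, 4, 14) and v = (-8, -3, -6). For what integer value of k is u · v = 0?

u · v = k·(-8) + 4·(-3) + 14·(-6) = -96 - 8k
Set equal to 0: -8k = 96, so k = -12.

-12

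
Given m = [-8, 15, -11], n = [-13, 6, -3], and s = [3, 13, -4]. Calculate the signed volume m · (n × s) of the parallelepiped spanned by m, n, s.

1022

n × s:
i: 6·(-4) - (-3)·13 = -24 - (-39) = 15
j: (-3)·3 - (-13)·(-4) = -9 - 52 = -61
k: (-13)·13 - 6·3 = -169 - 18 = -187
n × s = (15, -61, -187)
m · (n × s) = (-8)·15 + 15·(-61) + (-11)·(-187) = -120 - 915 + 2057 = 1022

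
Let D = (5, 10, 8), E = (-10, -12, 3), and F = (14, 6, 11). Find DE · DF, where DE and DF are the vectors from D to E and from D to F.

-62

DE = E − D = (-15, -22, -5)
DF = F − D = (9, -4, 3)
DE · DF = (-15)·9 + (-22)·(-4) + (-5)·3 = -135 + 88 - 15 = -62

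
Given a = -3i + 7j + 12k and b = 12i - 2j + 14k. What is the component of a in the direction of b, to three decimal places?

a · b = (-3)·12 + 7·(-2) + 12·14 = -36 - 14 + 168 = 118
|b| = √(144 + 4 + 196) = √344 ≈ 18.5472
comp_b a = 118 / √344 ≈ 6.362

6.362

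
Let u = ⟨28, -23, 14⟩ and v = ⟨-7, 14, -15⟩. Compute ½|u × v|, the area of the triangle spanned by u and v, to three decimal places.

i: (-23)·(-15) - 14·14 = 345 - 196 = 149
j: 14·(-7) - 28·(-15) = -98 - (-420) = 322
k: 28·14 - (-23)·(-7) = 392 - 161 = 231
u × v = (149, 322, 231)
|u × v| = √(149² + 322² + 231²) = √179246 ≈ 423.3745
area = ½ · 423.3745 ≈ 211.687

211.687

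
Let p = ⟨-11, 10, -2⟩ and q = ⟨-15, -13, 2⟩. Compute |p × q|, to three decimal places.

297.639

i: 10·2 - (-2)·(-13) = 20 - 26 = -6
j: (-2)·(-15) - (-11)·2 = 30 - (-22) = 52
k: (-11)·(-13) - 10·(-15) = 143 - (-150) = 293
p × q = (-6, 52, 293)
|p × q| = √((-6)² + 52² + 293²) = √88589 ≈ 297.6390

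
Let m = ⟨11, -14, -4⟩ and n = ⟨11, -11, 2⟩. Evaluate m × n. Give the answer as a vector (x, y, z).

i: (-14)·2 - (-4)·(-11) = -28 - 44 = -72
j: (-4)·11 - 11·2 = -44 - 22 = -66
k: 11·(-11) - (-14)·11 = -121 - (-154) = 33
m × n = (-72, -66, 33)

(-72, -66, 33)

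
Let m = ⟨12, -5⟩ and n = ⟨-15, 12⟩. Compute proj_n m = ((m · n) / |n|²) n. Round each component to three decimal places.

m · n = 12·(-15) + (-5)·12 = -180 - 60 = -240
|n|² = 225 + 144 = 369
proj_n m = (-240/369) · (-15, 12) ≈ (9.756, -7.805)

(9.756, -7.805)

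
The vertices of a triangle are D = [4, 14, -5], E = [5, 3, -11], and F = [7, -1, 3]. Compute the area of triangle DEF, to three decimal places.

90.394

DE = (1, -11, -6),  DF = (3, -15, 8)
i: (-11)·8 - (-6)·(-15) = -88 - 90 = -178
j: (-6)·3 - 1·8 = -18 - 8 = -26
k: 1·(-15) - (-11)·3 = -15 - (-33) = 18
DE × DF = (-178, -26, 18)
|DE × DF| = √32684 ≈ 180.7872
area = ½ · 180.7872 ≈ 90.394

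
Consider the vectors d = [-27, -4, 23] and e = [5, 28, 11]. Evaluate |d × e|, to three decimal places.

1088.478

i: (-4)·11 - 23·28 = -44 - 644 = -688
j: 23·5 - (-27)·11 = 115 - (-297) = 412
k: (-27)·28 - (-4)·5 = -756 - (-20) = -736
d × e = (-688, 412, -736)
|d × e| = √((-688)² + 412² + (-736)²) = √1184784 ≈ 1088.4778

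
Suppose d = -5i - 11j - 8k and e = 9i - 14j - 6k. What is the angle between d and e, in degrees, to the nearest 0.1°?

d · e = (-5)·9 + (-11)·(-14) + (-8)·(-6) = -45 + 154 + 48 = 157
|d|² = 25 + 121 + 64 = 210,  |d| = √210 ≈ 14.491377
|e|² = 81 + 196 + 36 = 313,  |e| = √313 ≈ 17.691806
cos θ = 157 / (14.491377 · 17.691806) ≈ 0.61238
θ = arccos(0.61238) ≈ 52.2°

52.2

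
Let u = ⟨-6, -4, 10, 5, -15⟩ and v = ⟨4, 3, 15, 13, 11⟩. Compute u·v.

u · v = (-6)·4 + (-4)·3 + 10·15 + 5·13 + (-15)·11 = -24 - 12 + 150 + 65 - 165 = 14

14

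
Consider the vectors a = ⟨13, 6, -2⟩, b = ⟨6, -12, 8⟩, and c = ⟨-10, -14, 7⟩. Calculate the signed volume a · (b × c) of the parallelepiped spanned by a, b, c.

b × c:
i: (-12)·7 - 8·(-14) = -84 - (-112) = 28
j: 8·(-10) - 6·7 = -80 - 42 = -122
k: 6·(-14) - (-12)·(-10) = -84 - 120 = -204
b × c = (28, -122, -204)
a · (b × c) = 13·28 + 6·(-122) + (-2)·(-204) = 364 - 732 + 408 = 40

40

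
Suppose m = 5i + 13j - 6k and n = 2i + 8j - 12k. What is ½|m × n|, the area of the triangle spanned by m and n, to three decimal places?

i: 13·(-12) - (-6)·8 = -156 - (-48) = -108
j: (-6)·2 - 5·(-12) = -12 - (-60) = 48
k: 5·8 - 13·2 = 40 - 26 = 14
m × n = (-108, 48, 14)
|m × n| = √((-108)² + 48² + 14²) = √14164 ≈ 119.0126
area = ½ · 119.0126 ≈ 59.506

59.506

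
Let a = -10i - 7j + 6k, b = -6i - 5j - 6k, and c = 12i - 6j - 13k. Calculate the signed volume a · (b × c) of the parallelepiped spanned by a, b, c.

b × c:
i: (-5)·(-13) - (-6)·(-6) = 65 - 36 = 29
j: (-6)·12 - (-6)·(-13) = -72 - 78 = -150
k: (-6)·(-6) - (-5)·12 = 36 - (-60) = 96
b × c = (29, -150, 96)
a · (b × c) = (-10)·29 + (-7)·(-150) + 6·96 = -290 + 1050 + 576 = 1336

1336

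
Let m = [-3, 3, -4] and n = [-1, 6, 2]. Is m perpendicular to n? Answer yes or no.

no

m · n = (-3)·(-1) + 3·6 + (-4)·2 = 3 + 18 - 8 = 13
Nonzero, so the vectors are not orthogonal.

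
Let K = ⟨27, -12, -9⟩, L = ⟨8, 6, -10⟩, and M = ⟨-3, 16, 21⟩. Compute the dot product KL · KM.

1044

KL = L − K = (-19, 18, -1)
KM = M − K = (-30, 28, 30)
KL · KM = (-19)·(-30) + 18·28 + (-1)·30 = 570 + 504 - 30 = 1044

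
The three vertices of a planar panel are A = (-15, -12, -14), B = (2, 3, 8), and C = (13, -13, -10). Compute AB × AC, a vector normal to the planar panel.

AB = (17, 15, 22)
AC = (28, -1, 4)
i: 15·4 - 22·(-1) = 60 - (-22) = 82
j: 22·28 - 17·4 = 616 - 68 = 548
k: 17·(-1) - 15·28 = -17 - 420 = -437
AB × AC = (82, 548, -437)

(82, 548, -437)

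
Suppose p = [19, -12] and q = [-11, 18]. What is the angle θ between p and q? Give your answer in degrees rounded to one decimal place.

p · q = 19·(-11) + (-12)·18 = -209 - 216 = -425
|p|² = 361 + 144 = 505,  |p| = √505 ≈ 22.472205
|q|² = 121 + 324 = 445,  |q| = √445 ≈ 21.095023
cos θ = -425 / (22.472205 · 21.095023) ≈ -0.89653
θ = arccos(-0.89653) ≈ 153.7°

153.7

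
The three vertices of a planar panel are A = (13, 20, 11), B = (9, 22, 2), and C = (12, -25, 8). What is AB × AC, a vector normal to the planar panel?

AB = (-4, 2, -9)
AC = (-1, -45, -3)
i: 2·(-3) - (-9)·(-45) = -6 - 405 = -411
j: (-9)·(-1) - (-4)·(-3) = 9 - 12 = -3
k: (-4)·(-45) - 2·(-1) = 180 - (-2) = 182
AB × AC = (-411, -3, 182)

(-411, -3, 182)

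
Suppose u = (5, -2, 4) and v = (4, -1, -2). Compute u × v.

i: (-2)·(-2) - 4·(-1) = 4 - (-4) = 8
j: 4·4 - 5·(-2) = 16 - (-10) = 26
k: 5·(-1) - (-2)·4 = -5 - (-8) = 3
u × v = (8, 26, 3)

(8, 26, 3)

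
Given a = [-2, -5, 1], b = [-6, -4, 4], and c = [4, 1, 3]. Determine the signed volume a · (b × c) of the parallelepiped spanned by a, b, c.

b × c:
i: (-4)·3 - 4·1 = -12 - 4 = -16
j: 4·4 - (-6)·3 = 16 - (-18) = 34
k: (-6)·1 - (-4)·4 = -6 - (-16) = 10
b × c = (-16, 34, 10)
a · (b × c) = (-2)·(-16) + (-5)·34 + 1·10 = 32 - 170 + 10 = -128

-128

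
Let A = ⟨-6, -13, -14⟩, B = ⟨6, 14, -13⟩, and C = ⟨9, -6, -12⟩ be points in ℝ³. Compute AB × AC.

AB = (12, 27, 1)
AC = (15, 7, 2)
i: 27·2 - 1·7 = 54 - 7 = 47
j: 1·15 - 12·2 = 15 - 24 = -9
k: 12·7 - 27·15 = 84 - 405 = -321
AB × AC = (47, -9, -321)

(47, -9, -321)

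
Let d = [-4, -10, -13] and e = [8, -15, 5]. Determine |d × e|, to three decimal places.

i: (-10)·5 - (-13)·(-15) = -50 - 195 = -245
j: (-13)·8 - (-4)·5 = -104 - (-20) = -84
k: (-4)·(-15) - (-10)·8 = 60 - (-80) = 140
d × e = (-245, -84, 140)
|d × e| = √((-245)² + (-84)² + 140²) = √86681 ≈ 294.4164

294.416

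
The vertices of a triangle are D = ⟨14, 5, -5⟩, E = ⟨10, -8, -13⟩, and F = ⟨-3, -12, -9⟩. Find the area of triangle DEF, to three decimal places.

DE = (-4, -13, -8),  DF = (-17, -17, -4)
i: (-13)·(-4) - (-8)·(-17) = 52 - 136 = -84
j: (-8)·(-17) - (-4)·(-4) = 136 - 16 = 120
k: (-4)·(-17) - (-13)·(-17) = 68 - 221 = -153
DE × DF = (-84, 120, -153)
|DE × DF| = √44865 ≈ 211.8136
area = ½ · 211.8136 ≈ 105.907

105.907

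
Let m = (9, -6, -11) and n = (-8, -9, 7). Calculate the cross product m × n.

(-141, 25, -129)

i: (-6)·7 - (-11)·(-9) = -42 - 99 = -141
j: (-11)·(-8) - 9·7 = 88 - 63 = 25
k: 9·(-9) - (-6)·(-8) = -81 - 48 = -129
m × n = (-141, 25, -129)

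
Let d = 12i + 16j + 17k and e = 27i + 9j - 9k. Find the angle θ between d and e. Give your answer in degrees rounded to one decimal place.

d · e = 12·27 + 16·9 + 17·(-9) = 324 + 144 - 153 = 315
|d|² = 144 + 256 + 289 = 689,  |d| = √689 ≈ 26.248809
|e|² = 729 + 81 + 81 = 891,  |e| = √891 ≈ 29.849623
cos θ = 315 / (26.248809 · 29.849623) ≈ 0.40203
θ = arccos(0.40203) ≈ 66.3°

66.3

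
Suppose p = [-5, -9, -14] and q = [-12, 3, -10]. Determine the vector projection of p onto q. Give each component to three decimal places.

(-8.206, 2.051, -6.838)

p · q = (-5)·(-12) + (-9)·3 + (-14)·(-10) = 60 - 27 + 140 = 173
|q|² = 144 + 9 + 100 = 253
proj_q p = (173/253) · (-12, 3, -10) ≈ (-8.206, 2.051, -6.838)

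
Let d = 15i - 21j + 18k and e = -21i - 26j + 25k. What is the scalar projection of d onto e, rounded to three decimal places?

16.316

d · e = 15·(-21) + (-21)·(-26) + 18·25 = -315 + 546 + 450 = 681
|e| = √(441 + 676 + 625) = √1742 ≈ 41.7373
comp_e d = 681 / √1742 ≈ 16.316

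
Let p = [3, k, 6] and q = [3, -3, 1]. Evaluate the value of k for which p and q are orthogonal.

5

p · q = 3·3 + k·(-3) + 6·1 = 15 - 3k
Set equal to 0: -3k = -15, so k = 5.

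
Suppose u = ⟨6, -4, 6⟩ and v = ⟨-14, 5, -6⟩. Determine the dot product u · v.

-140

u · v = 6·(-14) + (-4)·5 + 6·(-6) = -84 - 20 - 36 = -140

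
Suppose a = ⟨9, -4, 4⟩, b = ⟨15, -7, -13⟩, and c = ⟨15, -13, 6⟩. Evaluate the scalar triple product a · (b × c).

-1119

b × c:
i: (-7)·6 - (-13)·(-13) = -42 - 169 = -211
j: (-13)·15 - 15·6 = -195 - 90 = -285
k: 15·(-13) - (-7)·15 = -195 - (-105) = -90
b × c = (-211, -285, -90)
a · (b × c) = 9·(-211) + (-4)·(-285) + 4·(-90) = -1899 + 1140 - 360 = -1119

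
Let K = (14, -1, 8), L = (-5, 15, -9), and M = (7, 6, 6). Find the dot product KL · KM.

279

KL = L − K = (-19, 16, -17)
KM = M − K = (-7, 7, -2)
KL · KM = (-19)·(-7) + 16·7 + (-17)·(-2) = 133 + 112 + 34 = 279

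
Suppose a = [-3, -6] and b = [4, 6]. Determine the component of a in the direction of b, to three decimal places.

-6.656

a · b = (-3)·4 + (-6)·6 = -12 - 36 = -48
|b| = √(16 + 36) = √52 ≈ 7.2111
comp_b a = -48 / √52 ≈ -6.656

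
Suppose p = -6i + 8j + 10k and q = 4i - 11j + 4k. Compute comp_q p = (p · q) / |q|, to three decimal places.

p · q = (-6)·4 + 8·(-11) + 10·4 = -24 - 88 + 40 = -72
|q| = √(16 + 121 + 16) = √153 ≈ 12.3693
comp_q p = -72 / √153 ≈ -5.821

-5.821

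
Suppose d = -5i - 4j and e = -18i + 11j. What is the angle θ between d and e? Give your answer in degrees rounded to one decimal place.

70.1

d · e = (-5)·(-18) + (-4)·11 = 90 - 44 = 46
|d|² = 25 + 16 = 41,  |d| = √41 ≈ 6.403124
|e|² = 324 + 121 = 445,  |e| = √445 ≈ 21.095023
cos θ = 46 / (6.403124 · 21.095023) ≈ 0.34055
θ = arccos(0.34055) ≈ 70.1°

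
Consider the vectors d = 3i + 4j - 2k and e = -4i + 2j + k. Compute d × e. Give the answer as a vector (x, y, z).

i: 4·1 - (-2)·2 = 4 - (-4) = 8
j: (-2)·(-4) - 3·1 = 8 - 3 = 5
k: 3·2 - 4·(-4) = 6 - (-16) = 22
d × e = (8, 5, 22)

(8, 5, 22)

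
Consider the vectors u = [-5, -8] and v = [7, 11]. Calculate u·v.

-123

u · v = (-5)·7 + (-8)·11 = -35 - 88 = -123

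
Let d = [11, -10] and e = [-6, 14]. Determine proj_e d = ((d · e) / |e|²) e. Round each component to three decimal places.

d · e = 11·(-6) + (-10)·14 = -66 - 140 = -206
|e|² = 36 + 196 = 232
proj_e d = (-206/232) · (-6, 14) ≈ (5.328, -12.431)

(5.328, -12.431)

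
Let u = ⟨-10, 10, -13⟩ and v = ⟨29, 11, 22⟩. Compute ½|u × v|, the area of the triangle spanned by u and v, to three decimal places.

i: 10·22 - (-13)·11 = 220 - (-143) = 363
j: (-13)·29 - (-10)·22 = -377 - (-220) = -157
k: (-10)·11 - 10·29 = -110 - 290 = -400
u × v = (363, -157, -400)
|u × v| = √(363² + (-157)² + (-400)²) = √316418 ≈ 562.5104
area = ½ · 562.5104 ≈ 281.255

281.255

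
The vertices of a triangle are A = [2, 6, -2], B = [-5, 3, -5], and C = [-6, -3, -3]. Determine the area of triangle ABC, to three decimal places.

AB = (-7, -3, -3),  AC = (-8, -9, -1)
i: (-3)·(-1) - (-3)·(-9) = 3 - 27 = -24
j: (-3)·(-8) - (-7)·(-1) = 24 - 7 = 17
k: (-7)·(-9) - (-3)·(-8) = 63 - 24 = 39
AB × AC = (-24, 17, 39)
|AB × AC| = √2386 ≈ 48.8467
area = ½ · 48.8467 ≈ 24.423

24.423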